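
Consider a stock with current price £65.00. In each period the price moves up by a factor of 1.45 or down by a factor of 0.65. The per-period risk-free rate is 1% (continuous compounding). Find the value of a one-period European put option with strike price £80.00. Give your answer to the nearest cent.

£20.55

Risk-neutral probability p = (e^0.01 − 0.65)/(1.45 − 0.65) = 0.3601/0.8000 = 0.4501
Terminal stock prices: S_u = 94.25, S_d = 42.25
Terminal payoffs (K − S): max(-14.25, 0) = 0, max(37.75, 0) = 37.75
Node 0 (S = 65): V_0 = e^(−0.01)·[0.4501·0.0000 + 0.5499·37.7500] = 20.5536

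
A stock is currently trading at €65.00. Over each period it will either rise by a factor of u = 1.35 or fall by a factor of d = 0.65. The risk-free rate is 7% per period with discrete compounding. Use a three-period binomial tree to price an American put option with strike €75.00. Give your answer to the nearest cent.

€16.01

Risk-neutral probability p = (1 + 0.07 − 0.65)/(1.35 − 0.65) = 0.4200/0.7000 = 0.6000
Terminal stock prices: S_uuu = 159.9, S_uud = 77, S_udd = 37.07, S_ddd = 17.85
Terminal payoffs (K − S): max(-84.92, 0) = 0, max(-2.001, 0) = 0, max(37.93, 0) = 37.93, max(57.15, 0) = 57.15
Node uu (S = 118.5): continuation = 1/1.07·[0.6000·0.0000 + 0.4000·0.0000] = 0.0000; exercise value = 0.0000 ≤ continuation, so V_uu = 0.0000
Node ud (S = 57.04): continuation = 1/1.07·[0.6000·0.0000 + 0.4000·37.9256] = 14.1778; exercise value = 17.9625 > continuation, so V_ud = 17.9625 (exercise)
Node dd (S = 27.46): continuation = 1/1.07·[0.6000·37.9256 + 0.4000·57.1494] = 42.6310; exercise value = 47.5375 > continuation, so V_dd = 47.5375 (exercise)
Node u (S = 87.75): continuation = 1/1.07·[0.6000·0.0000 + 0.4000·17.9625] = 6.7150; exercise value = 0.0000 ≤ continuation, so V_u = 6.7150
Node d (S = 42.25): continuation = 1/1.07·[0.6000·17.9625 + 0.4000·47.5375] = 27.8435; exercise value = 32.7500 > continuation, so V_d = 32.7500 (exercise)
Node 0 (S = 65): continuation = 1/1.07·[0.6000·6.7150 + 0.4000·32.7500] = 16.0084; exercise value = 10.0000 ≤ continuation, so V_0 = 16.0084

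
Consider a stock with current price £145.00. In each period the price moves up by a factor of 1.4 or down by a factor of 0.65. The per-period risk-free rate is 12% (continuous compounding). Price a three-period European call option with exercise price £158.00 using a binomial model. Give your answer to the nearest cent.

£51.43

Risk-neutral probability p = (e^0.12 − 0.65)/(1.4 − 0.65) = 0.4775/0.7500 = 0.6367
Terminal stock prices: S_uuu = 397.9, S_uud = 184.7, S_udd = 85.77, S_ddd = 39.82
Terminal payoffs (S − K): max(239.9, 0) = 239.9, max(26.73, 0) = 26.73, max(-72.23, 0) = 0, max(-118.2, 0) = 0
Node uu (S = 284.2): V_uu = e^(−0.12)·[0.6367·239.8800 + 0.3633·26.7300] = 144.0666
Node ud (S = 132): V_ud = e^(−0.12)·[0.6367·26.7300 + 0.3633·0.0000] = 15.0936
Node dd (S = 61.26): V_dd = e^(−0.12)·[0.6367·0.0000 + 0.3633·0.0000] = 0.0000
Node u (S = 203): V_u = e^(−0.12)·[0.6367·144.0666 + 0.3633·15.0936] = 86.2139
Node d (S = 94.25): V_d = e^(−0.12)·[0.6367·15.0936 + 0.3633·0.0000] = 8.5229
Node 0 (S = 145): V_0 = e^(−0.12)·[0.6367·86.2139 + 0.3633·8.5229] = 51.4288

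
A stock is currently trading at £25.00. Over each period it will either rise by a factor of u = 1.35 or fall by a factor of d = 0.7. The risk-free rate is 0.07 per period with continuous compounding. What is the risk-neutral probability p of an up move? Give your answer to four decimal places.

p = 0.5731

Risk-neutral probability p = (e^0.07 − 0.7)/(1.35 − 0.7) = 0.3725/0.6500 = 0.5731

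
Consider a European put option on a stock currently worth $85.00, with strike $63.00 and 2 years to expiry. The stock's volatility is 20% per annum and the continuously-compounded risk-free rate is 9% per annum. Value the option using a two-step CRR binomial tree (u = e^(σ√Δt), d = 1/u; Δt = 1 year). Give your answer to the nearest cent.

CRR parameters: u = e^(σ√Δt) = e^(0.2·√1) = 1.2214, d = 1/u = 0.8187
Per-period rate: rΔt = 0.09·1 = 0.09, so R = e^0.09 = 1.0942
Risk-neutral probability p = (e^0.09 − 0.8187)/(1.2214 − 0.8187) = 0.2754/0.4027 = 0.6840
Terminal stock prices: S_uu = 126.8, S_ud = 85, S_dd = 56.98
Terminal payoffs (K − S): max(-63.81, 0) = 0, max(-22, 0) = 0, max(6.023, 0) = 6.023
Node u (S = 103.8): V_u = e^(−0.09)·[0.6840·0.0000 + 0.3160·0.0000] = 0.0000
Node d (S = 69.59): V_d = e^(−0.09)·[0.6840·0.0000 + 0.3160·6.0228] = 1.7392
Node 0 (S = 85): V_0 = e^(−0.09)·[0.6840·0.0000 + 0.3160·1.7392] = 0.5022

$0.50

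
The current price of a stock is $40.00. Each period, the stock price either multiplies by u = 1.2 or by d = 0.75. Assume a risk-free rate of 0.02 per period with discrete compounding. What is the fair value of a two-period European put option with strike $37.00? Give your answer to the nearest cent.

Risk-neutral probability p = (1 + 0.02 − 0.75)/(1.2 − 0.75) = 0.2700/0.4500 = 0.6000
Terminal stock prices: S_uu = 57.6, S_ud = 36, S_dd = 22.5
Terminal payoffs (K − S): max(-20.6, 0) = 0, max(1, 0) = 1, max(14.5, 0) = 14.5
Node u (S = 48): V_u = 1/1.02·[0.6000·0.0000 + 0.4000·1.0000] = 0.3922
Node d (S = 30): V_d = 1/1.02·[0.6000·1.0000 + 0.4000·14.5000] = 6.2745
Node 0 (S = 40): V_0 = 1/1.02·[0.6000·0.3922 + 0.4000·6.2745] = 2.6913

$2.69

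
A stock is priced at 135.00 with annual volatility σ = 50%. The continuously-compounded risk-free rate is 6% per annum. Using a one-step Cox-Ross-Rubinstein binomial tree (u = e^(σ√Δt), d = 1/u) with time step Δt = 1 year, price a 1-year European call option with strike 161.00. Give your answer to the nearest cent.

25.33

CRR parameters: u = e^(σ√Δt) = e^(0.5·√1) = 1.6487, d = 1/u = 0.6065
Per-period rate: rΔt = 0.06·1 = 0.06, so R = e^0.06 = 1.0618
Risk-neutral probability p = (e^0.06 − 0.6065)/(1.6487 − 0.6065) = 0.4553/1.0422 = 0.4369
Terminal stock prices: S_u = 222.6, S_d = 81.88
Terminal payoffs (S − K): max(61.58, 0) = 61.58, max(-79.12, 0) = 0
Node 0 (S = 135): V_0 = e^(−0.06)·[0.4369·61.5774 + 0.5631·0.0000] = 25.3349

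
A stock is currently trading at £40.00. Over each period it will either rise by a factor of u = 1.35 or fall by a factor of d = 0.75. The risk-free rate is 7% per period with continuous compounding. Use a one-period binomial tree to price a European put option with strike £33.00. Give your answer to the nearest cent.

£1.29

Risk-neutral probability p = (e^0.07 − 0.75)/(1.35 − 0.75) = 0.3225/0.6000 = 0.5375
Terminal stock prices: S_u = 54, S_d = 30
Terminal payoffs (K − S): max(-21, 0) = 0, max(3, 0) = 3
Node 0 (S = 40): V_0 = e^(−0.07)·[0.5375·0.0000 + 0.4625·3.0000] = 1.2937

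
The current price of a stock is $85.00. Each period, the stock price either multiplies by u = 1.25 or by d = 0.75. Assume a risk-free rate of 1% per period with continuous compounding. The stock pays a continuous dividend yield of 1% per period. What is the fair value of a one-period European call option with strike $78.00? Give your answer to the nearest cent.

Per-period risk-free factor R = e^0.01 = 1.0101; dividend-adjusted growth = e^(0.01−0.01) = 1.0000.
Risk-neutral probability p = (1.0000 − 0.75)/(1.25 − 0.75) = 0.2500/0.5000 = 0.5000
Terminal stock prices: S_u = 106.2, S_d = 63.75
Terminal payoffs (S − K): max(28.25, 0) = 28.25, max(-14.25, 0) = 0
Node 0 (S = 85): V_0 = e^(−0.01)·[0.5000·28.2500 + 0.5000·0.0000] = 13.9845

$13.98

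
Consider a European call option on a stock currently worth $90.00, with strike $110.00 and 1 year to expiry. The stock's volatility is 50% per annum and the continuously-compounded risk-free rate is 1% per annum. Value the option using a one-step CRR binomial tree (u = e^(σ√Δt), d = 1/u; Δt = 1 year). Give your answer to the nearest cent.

CRR parameters: u = e^(σ√Δt) = e^(0.5·√1) = 1.6487, d = 1/u = 0.6065
Per-period rate: rΔt = 0.01·1 = 0.01, so R = e^0.01 = 1.0101
Risk-neutral probability p = (e^0.01 − 0.6065)/(1.6487 − 0.6065) = 0.4035/1.0422 = 0.3872
Terminal stock prices: S_u = 148.4, S_d = 54.59
Terminal payoffs (S − K): max(38.38, 0) = 38.38, max(-55.41, 0) = 0
Node 0 (S = 90): V_0 = e^(−0.01)·[0.3872·38.3849 + 0.6128·0.0000] = 14.7141

$14.71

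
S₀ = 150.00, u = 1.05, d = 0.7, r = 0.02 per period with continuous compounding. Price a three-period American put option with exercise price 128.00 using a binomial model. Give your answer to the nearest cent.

Risk-neutral probability p = (e^0.02 − 0.7)/(1.05 − 0.7) = 0.3202/0.3500 = 0.9149
Terminal stock prices: S_uuu = 173.6, S_uud = 115.8, S_udd = 77.17, S_ddd = 51.45
Terminal payoffs (K − S): max(-45.64, 0) = 0, max(12.24, 0) = 12.24, max(50.83, 0) = 50.83, max(76.55, 0) = 76.55
Node uu (S = 165.4): continuation = e^(−0.02)·[0.9149·0.0000 + 0.0851·12.2375] = 1.0213; exercise value = 0.0000 ≤ continuation, so V_uu = 1.0213
Node ud (S = 110.2): continuation = e^(−0.02)·[0.9149·12.2375 + 0.0851·50.8250] = 15.2154; exercise value = 17.7500 > continuation, so V_ud = 17.7500 (exercise)
Node dd (S = 73.5): continuation = e^(−0.02)·[0.9149·50.8250 + 0.0851·76.5500] = 51.9654; exercise value = 54.5000 > continuation, so V_dd = 54.5000 (exercise)
Node u (S = 157.5): continuation = e^(−0.02)·[0.9149·1.0213 + 0.0851·17.7500] = 2.3971; exercise value = 0.0000 ≤ continuation, so V_u = 2.3971
Node d (S = 105): continuation = e^(−0.02)·[0.9149·17.7500 + 0.0851·54.5000] = 20.4654; exercise value = 23.0000 > continuation, so V_d = 23.0000 (exercise)
Node 0 (S = 150): continuation = e^(−0.02)·[0.9149·2.3971 + 0.0851·23.0000] = 4.0690; exercise value = 0.0000 ≤ continuation, so V_0 = 4.0690

4.07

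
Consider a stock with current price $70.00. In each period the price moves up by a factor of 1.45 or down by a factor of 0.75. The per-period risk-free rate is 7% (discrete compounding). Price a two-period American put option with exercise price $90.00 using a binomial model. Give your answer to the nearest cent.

$22.03

Risk-neutral probability p = (1 + 0.07 − 0.75)/(1.45 − 0.75) = 0.3200/0.7000 = 0.4571
Terminal stock prices: S_uu = 147.2, S_ud = 76.12, S_dd = 39.38
Terminal payoffs (K − S): max(-57.18, 0) = 0, max(13.88, 0) = 13.88, max(50.62, 0) = 50.62
Node u (S = 101.5): continuation = 1/1.07·[0.4571·0.0000 + 0.5429·13.8750] = 7.0394; exercise value = 0.0000 ≤ continuation, so V_u = 7.0394
Node d (S = 52.5): continuation = 1/1.07·[0.4571·13.8750 + 0.5429·50.6250] = 31.6121; exercise value = 37.5000 > continuation, so V_d = 37.5000 (exercise)
Node 0 (S = 70): continuation = 1/1.07·[0.4571·7.0394 + 0.5429·37.5000] = 22.0328; exercise value = 20.0000 ≤ continuation, so V_0 = 22.0328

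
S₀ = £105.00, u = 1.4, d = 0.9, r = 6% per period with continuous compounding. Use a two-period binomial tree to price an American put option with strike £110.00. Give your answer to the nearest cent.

£10.12

Risk-neutral probability p = (e^0.06 − 0.9)/(1.4 − 0.9) = 0.1618/0.5000 = 0.3237
Terminal stock prices: S_uu = 205.8, S_ud = 132.3, S_dd = 85.05
Terminal payoffs (K − S): max(-95.8, 0) = 0, max(-22.3, 0) = 0, max(24.95, 0) = 24.95
Node u (S = 147): continuation = e^(−0.06)·[0.3237·0.0000 + 0.6763·0.0000] = 0.0000; exercise value = 0.0000 ≤ continuation, so V_u = 0.0000
Node d (S = 94.5): continuation = e^(−0.06)·[0.3237·0.0000 + 0.6763·24.9500] = 15.8917; exercise value = 15.5000 ≤ continuation, so V_d = 15.8917
Node 0 (S = 105): continuation = e^(−0.06)·[0.3237·0.0000 + 0.6763·15.8917] = 10.1221; exercise value = 5.0000 ≤ continuation, so V_0 = 10.1221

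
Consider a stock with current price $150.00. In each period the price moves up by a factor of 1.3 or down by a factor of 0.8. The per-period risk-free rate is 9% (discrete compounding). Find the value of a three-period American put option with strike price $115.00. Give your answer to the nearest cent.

Risk-neutral probability p = (1 + 0.09 − 0.8)/(1.3 − 0.8) = 0.2900/0.5000 = 0.5800
Terminal stock prices: S_uuu = 329.6, S_uud = 202.8, S_udd = 124.8, S_ddd = 76.8
Terminal payoffs (K − S): max(-214.6, 0) = 0, max(-87.8, 0) = 0, max(-9.8, 0) = 0, max(38.2, 0) = 38.2
Node uu (S = 253.5): continuation = 1/1.09·[0.5800·0.0000 + 0.4200·0.0000] = 0.0000; exercise value = 0.0000 ≤ continuation, so V_uu = 0.0000
Node ud (S = 156): continuation = 1/1.09·[0.5800·0.0000 + 0.4200·0.0000] = 0.0000; exercise value = 0.0000 ≤ continuation, so V_ud = 0.0000
Node dd (S = 96): continuation = 1/1.09·[0.5800·0.0000 + 0.4200·38.2000] = 14.7193; exercise value = 19.0000 > continuation, so V_dd = 19.0000 (exercise)
Node u (S = 195): continuation = 1/1.09·[0.5800·0.0000 + 0.4200·0.0000] = 0.0000; exercise value = 0.0000 ≤ continuation, so V_u = 0.0000
Node d (S = 120): continuation = 1/1.09·[0.5800·0.0000 + 0.4200·19.0000] = 7.3211; exercise value = 0.0000 ≤ continuation, so V_d = 7.3211
Node 0 (S = 150): continuation = 1/1.09·[0.5800·0.0000 + 0.4200·7.3211] = 2.8210; exercise value = 0.0000 ≤ continuation, so V_0 = 2.8210

$2.82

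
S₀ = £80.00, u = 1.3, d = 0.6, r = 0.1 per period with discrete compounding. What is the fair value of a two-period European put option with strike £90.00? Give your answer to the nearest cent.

Risk-neutral probability p = (1 + 0.1 − 0.6)/(1.3 − 0.6) = 0.5000/0.7000 = 0.7143
Terminal stock prices: S_uu = 135.2, S_ud = 62.4, S_dd = 28.8
Terminal payoffs (K − S): max(-45.2, 0) = 0, max(27.6, 0) = 27.6, max(61.2, 0) = 61.2
Node u (S = 104): V_u = 1/1.1·[0.7143·0.0000 + 0.2857·27.6000] = 7.1688
Node d (S = 48): V_d = 1/1.1·[0.7143·27.6000 + 0.2857·61.2000] = 33.8182
Node 0 (S = 80): V_0 = 1/1.1·[0.7143·7.1688 + 0.2857·33.8182] = 13.4390

£13.44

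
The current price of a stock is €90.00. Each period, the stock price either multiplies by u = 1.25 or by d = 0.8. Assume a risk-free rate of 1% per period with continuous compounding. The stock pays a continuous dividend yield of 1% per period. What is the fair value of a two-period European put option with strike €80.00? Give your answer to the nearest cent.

Per-period risk-free factor R = e^0.01 = 1.0101; dividend-adjusted growth = e^(0.01−0.01) = 1.0000.
Risk-neutral probability p = (1.0000 − 0.8)/(1.25 − 0.8) = 0.2000/0.4500 = 0.4444
Terminal stock prices: S_uu = 140.6, S_ud = 90, S_dd = 57.6
Terminal payoffs (K − S): max(-60.62, 0) = 0, max(-10, 0) = 0, max(22.4, 0) = 22.4
Node u (S = 112.5): V_u = e^(−0.01)·[0.4444·0.0000 + 0.5556·0.0000] = 0.0000
Node d (S = 72): V_d = e^(−0.01)·[0.4444·0.0000 + 0.5556·22.4000] = 12.3206
Node 0 (S = 90): V_0 = e^(−0.01)·[0.4444·0.0000 + 0.5556·12.3206] = 6.7767

€6.78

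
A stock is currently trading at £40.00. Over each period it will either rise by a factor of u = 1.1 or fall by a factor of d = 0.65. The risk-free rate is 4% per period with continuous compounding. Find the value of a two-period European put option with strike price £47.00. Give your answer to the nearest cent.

Risk-neutral probability p = (e^0.04 − 0.65)/(1.1 − 0.65) = 0.3908/0.4500 = 0.8685
Terminal stock prices: S_uu = 48.4, S_ud = 28.6, S_dd = 16.9
Terminal payoffs (K − S): max(-1.4, 0) = 0, max(18.4, 0) = 18.4, max(30.1, 0) = 30.1
Node u (S = 44): V_u = e^(−0.04)·[0.8685·0.0000 + 0.1315·18.4000] = 2.3253
Node d (S = 26): V_d = e^(−0.04)·[0.8685·18.4000 + 0.1315·30.1000] = 19.1571
Node 0 (S = 40): V_0 = e^(−0.04)·[0.8685·2.3253 + 0.1315·19.1571] = 4.3612

£4.36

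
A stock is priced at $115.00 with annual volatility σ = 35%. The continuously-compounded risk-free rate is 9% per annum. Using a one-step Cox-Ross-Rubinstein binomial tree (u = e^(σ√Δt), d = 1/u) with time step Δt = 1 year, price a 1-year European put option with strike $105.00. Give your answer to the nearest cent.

$9.96

CRR parameters: u = e^(σ√Δt) = e^(0.35·√1) = 1.4191, d = 1/u = 0.7047
Per-period rate: rΔt = 0.09·1 = 0.09, so R = e^0.09 = 1.0942
Risk-neutral probability p = (e^0.09 − 0.7047)/(1.4191 − 0.7047) = 0.3895/0.7144 = 0.5452
Terminal stock prices: S_u = 163.2, S_d = 81.04
Terminal payoffs (K − S): max(-58.19, 0) = 0, max(23.96, 0) = 23.96
Node 0 (S = 115): V_0 = e^(−0.09)·[0.5452·0.0000 + 0.4548·23.9609] = 9.9593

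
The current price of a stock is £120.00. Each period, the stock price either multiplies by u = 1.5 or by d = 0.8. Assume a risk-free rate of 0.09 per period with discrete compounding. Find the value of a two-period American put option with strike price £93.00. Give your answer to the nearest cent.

£4.68

Risk-neutral probability p = (1 + 0.09 − 0.8)/(1.5 − 0.8) = 0.2900/0.7000 = 0.4143
Terminal stock prices: S_uu = 270, S_ud = 144, S_dd = 76.8
Terminal payoffs (K − S): max(-177, 0) = 0, max(-51, 0) = 0, max(16.2, 0) = 16.2
Node u (S = 180): continuation = 1/1.09·[0.4143·0.0000 + 0.5857·0.0000] = 0.0000; exercise value = 0.0000 ≤ continuation, so V_u = 0.0000
Node d (S = 96): continuation = 1/1.09·[0.4143·0.0000 + 0.5857·16.2000] = 8.7051; exercise value = 0.0000 ≤ continuation, so V_d = 8.7051
Node 0 (S = 120): continuation = 1/1.09·[0.4143·0.0000 + 0.5857·8.7051] = 4.6777; exercise value = 0.0000 ≤ continuation, so V_0 = 4.6777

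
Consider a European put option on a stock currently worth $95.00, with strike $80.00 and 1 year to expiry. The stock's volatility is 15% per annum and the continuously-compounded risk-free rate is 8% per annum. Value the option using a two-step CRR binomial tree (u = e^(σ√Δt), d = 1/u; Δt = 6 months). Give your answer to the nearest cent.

CRR parameters: u = e^(σ√Δt) = e^(0.15·√0.5) = 1.1119, d = 1/u = 0.8994
Per-period rate: rΔt = 0.08·0.5 = 0.04, so R = e^0.04 = 1.0408
Risk-neutral probability p = (e^0.04 − 0.8994)/(1.1119 − 0.8994) = 0.1414/0.2125 = 0.6655
Terminal stock prices: S_uu = 117.4, S_ud = 95, S_dd = 76.84
Terminal payoffs (K − S): max(-37.45, 0) = 0, max(-15, 0) = 0, max(3.159, 0) = 3.159
Node u (S = 105.6): V_u = e^(−0.04)·[0.6655·0.0000 + 0.3345·0.0000] = 0.0000
Node d (S = 85.44): V_d = e^(−0.04)·[0.6655·0.0000 + 0.3345·3.1585] = 1.0150
Node 0 (S = 95): V_0 = e^(−0.04)·[0.6655·0.0000 + 0.3345·1.0150] = 0.3262

$0.33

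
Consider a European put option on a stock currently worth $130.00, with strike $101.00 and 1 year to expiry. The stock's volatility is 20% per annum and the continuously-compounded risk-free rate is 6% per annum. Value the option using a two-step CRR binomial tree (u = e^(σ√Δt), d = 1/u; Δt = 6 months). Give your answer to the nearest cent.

CRR parameters: u = e^(σ√Δt) = e^(0.2·√0.5) = 1.1519, d = 1/u = 0.8681
Per-period rate: rΔt = 0.06·0.5 = 0.03, so R = e^0.03 = 1.0305
Risk-neutral probability p = (e^0.03 − 0.8681)/(1.1519 − 0.8681) = 0.1623/0.2838 = 0.5720
Terminal stock prices: S_uu = 172.5, S_ud = 130, S_dd = 97.97
Terminal payoffs (K − S): max(-71.5, 0) = 0, max(-29, 0) = 0, max(3.027, 0) = 3.027
Node u (S = 149.7): V_u = e^(−0.03)·[0.5720·0.0000 + 0.4280·0.0000] = 0.0000
Node d (S = 112.9): V_d = e^(−0.03)·[0.5720·0.0000 + 0.4280·3.0270] = 1.2572
Node 0 (S = 130): V_0 = e^(−0.03)·[0.5720·0.0000 + 0.4280·1.2572] = 0.5222

$0.52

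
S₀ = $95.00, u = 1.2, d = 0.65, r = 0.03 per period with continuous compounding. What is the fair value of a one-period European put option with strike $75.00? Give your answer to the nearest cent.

$3.96

Risk-neutral probability p = (e^0.03 − 0.65)/(1.2 − 0.65) = 0.3805/0.5500 = 0.6917
Terminal stock prices: S_u = 114, S_d = 61.75
Terminal payoffs (K − S): max(-39, 0) = 0, max(13.25, 0) = 13.25
Node 0 (S = 95): V_0 = e^(−0.03)·[0.6917·0.0000 + 0.3083·13.2500] = 3.9638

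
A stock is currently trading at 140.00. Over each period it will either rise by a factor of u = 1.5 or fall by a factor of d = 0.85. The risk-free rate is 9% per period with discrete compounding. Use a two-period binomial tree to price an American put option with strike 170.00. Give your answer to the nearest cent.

Risk-neutral probability p = (1 + 0.09 − 0.85)/(1.5 − 0.85) = 0.2400/0.6500 = 0.3692
Terminal stock prices: S_uu = 315, S_ud = 178.5, S_dd = 101.1
Terminal payoffs (K − S): max(-145, 0) = 0, max(-8.5, 0) = 0, max(68.85, 0) = 68.85
Node u (S = 210): continuation = 1/1.09·[0.3692·0.0000 + 0.6308·0.0000] = 0.0000; exercise value = 0.0000 ≤ continuation, so V_u = 0.0000
Node d (S = 119): continuation = 1/1.09·[0.3692·0.0000 + 0.6308·68.8500] = 39.8426; exercise value = 51.0000 > continuation, so V_d = 51.0000 (exercise)
Node 0 (S = 140): continuation = 1/1.09·[0.3692·0.0000 + 0.6308·51.0000] = 29.5131; exercise value = 30.0000 > continuation, so V_0 = 30.0000 (exercise)

30.00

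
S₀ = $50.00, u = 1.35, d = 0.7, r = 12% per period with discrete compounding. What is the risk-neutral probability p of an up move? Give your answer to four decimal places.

p = 0.6462

Risk-neutral probability p = (1 + 0.12 − 0.7)/(1.35 − 0.7) = 0.4200/0.6500 = 0.6462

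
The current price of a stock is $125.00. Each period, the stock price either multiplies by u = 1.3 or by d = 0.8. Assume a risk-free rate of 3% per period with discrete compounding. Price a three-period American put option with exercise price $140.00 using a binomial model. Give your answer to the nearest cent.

$25.39

Risk-neutral probability p = (1 + 0.03 − 0.8)/(1.3 − 0.8) = 0.2300/0.5000 = 0.4600
Terminal stock prices: S_uuu = 274.6, S_uud = 169, S_udd = 104, S_ddd = 64
Terminal payoffs (K − S): max(-134.6, 0) = 0, max(-29, 0) = 0, max(36, 0) = 36, max(76, 0) = 76
Node uu (S = 211.3): continuation = 1/1.03·[0.4600·0.0000 + 0.5400·0.0000] = 0.0000; exercise value = 0.0000 ≤ continuation, so V_uu = 0.0000
Node ud (S = 130): continuation = 1/1.03·[0.4600·0.0000 + 0.5400·36.0000] = 18.8738; exercise value = 10.0000 ≤ continuation, so V_ud = 18.8738
Node dd (S = 80): continuation = 1/1.03·[0.4600·36.0000 + 0.5400·76.0000] = 55.9223; exercise value = 60.0000 > continuation, so V_dd = 60.0000 (exercise)
Node u (S = 162.5): continuation = 1/1.03·[0.4600·0.0000 + 0.5400·18.8738] = 9.8950; exercise value = 0.0000 ≤ continuation, so V_u = 9.8950
Node d (S = 100): continuation = 1/1.03·[0.4600·18.8738 + 0.5400·60.0000] = 39.8854; exercise value = 40.0000 > continuation, so V_d = 40.0000 (exercise)
Node 0 (S = 125): continuation = 1/1.03·[0.4600·9.8950 + 0.5400·40.0000] = 25.3900; exercise value = 15.0000 ≤ continuation, so V_0 = 25.3900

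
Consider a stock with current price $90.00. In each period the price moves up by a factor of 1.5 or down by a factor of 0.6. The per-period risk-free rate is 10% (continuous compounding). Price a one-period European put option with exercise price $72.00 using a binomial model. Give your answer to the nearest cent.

$7.15

Risk-neutral probability p = (e^0.1 − 0.6)/(1.5 − 0.6) = 0.5052/0.9000 = 0.5613
Terminal stock prices: S_u = 135, S_d = 54
Terminal payoffs (K − S): max(-63, 0) = 0, max(18, 0) = 18
Node 0 (S = 90): V_0 = e^(−0.1)·[0.5613·0.0000 + 0.4387·18.0000] = 7.1451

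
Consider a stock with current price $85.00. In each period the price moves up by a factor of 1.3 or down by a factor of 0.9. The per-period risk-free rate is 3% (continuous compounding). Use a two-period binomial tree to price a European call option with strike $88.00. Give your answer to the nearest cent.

$10.31

Risk-neutral probability p = (e^0.03 − 0.9)/(1.3 − 0.9) = 0.1305/0.4000 = 0.3261
Terminal stock prices: S_uu = 143.7, S_ud = 99.45, S_dd = 68.85
Terminal payoffs (S − K): max(55.65, 0) = 55.65, max(11.45, 0) = 11.45, max(-19.15, 0) = 0
Node u (S = 110.5): V_u = e^(−0.03)·[0.3261·55.6500 + 0.6739·11.4500] = 25.1008
Node d (S = 76.5): V_d = e^(−0.03)·[0.3261·11.4500 + 0.6739·0.0000] = 3.6239
Node 0 (S = 85): V_0 = e^(−0.03)·[0.3261·25.1008 + 0.6739·3.6239] = 10.3142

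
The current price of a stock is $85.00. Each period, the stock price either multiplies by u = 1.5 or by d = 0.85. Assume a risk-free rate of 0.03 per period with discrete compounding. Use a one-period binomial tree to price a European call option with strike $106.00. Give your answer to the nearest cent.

Risk-neutral probability p = (1 + 0.03 − 0.85)/(1.5 − 0.85) = 0.1800/0.6500 = 0.2769
Terminal stock prices: S_u = 127.5, S_d = 72.25
Terminal payoffs (S − K): max(21.5, 0) = 21.5, max(-33.75, 0) = 0
Node 0 (S = 85): V_0 = 1/1.03·[0.2769·21.5000 + 0.7231·0.0000] = 5.7804

$5.78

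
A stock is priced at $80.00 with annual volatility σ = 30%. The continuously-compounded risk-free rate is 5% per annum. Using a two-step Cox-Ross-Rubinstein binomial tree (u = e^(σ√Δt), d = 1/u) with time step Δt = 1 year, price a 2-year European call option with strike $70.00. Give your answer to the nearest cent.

$22.34

CRR parameters: u = e^(σ√Δt) = e^(0.3·√1) = 1.3499, d = 1/u = 0.7408
Per-period rate: rΔt = 0.05·1 = 0.05, so R = e^0.05 = 1.0513
Risk-neutral probability p = (e^0.05 − 0.7408)/(1.3499 − 0.7408) = 0.3105/0.6090 = 0.5097
Terminal stock prices: S_uu = 145.8, S_ud = 80, S_dd = 43.9
Terminal payoffs (S − K): max(75.77, 0) = 75.77, max(10, 0) = 10, max(-26.1, 0) = 0
Node u (S = 108): V_u = e^(−0.05)·[0.5097·75.7695 + 0.4903·10.0000] = 41.4026
Node d (S = 59.27): V_d = e^(−0.05)·[0.5097·10.0000 + 0.4903·0.0000] = 4.8488
Node 0 (S = 80): V_0 = e^(−0.05)·[0.5097·41.4026 + 0.4903·4.8488] = 22.3366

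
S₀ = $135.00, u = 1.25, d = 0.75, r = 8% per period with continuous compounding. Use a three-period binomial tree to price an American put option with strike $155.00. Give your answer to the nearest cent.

Risk-neutral probability p = (e^0.08 − 0.75)/(1.25 − 0.75) = 0.3333/0.5000 = 0.6666
Terminal stock prices: S_uuu = 263.7, S_uud = 158.2, S_udd = 94.92, S_ddd = 56.95
Terminal payoffs (K − S): max(-108.7, 0) = 0, max(-3.203, 0) = 0, max(60.08, 0) = 60.08, max(98.05, 0) = 98.05
Node uu (S = 210.9): continuation = e^(−0.08)·[0.6666·0.0000 + 0.3334·0.0000] = 0.0000; exercise value = 0.0000 ≤ continuation, so V_uu = 0.0000
Node ud (S = 126.6): continuation = e^(−0.08)·[0.6666·0.0000 + 0.3334·60.0781] = 18.4915; exercise value = 28.4375 > continuation, so V_ud = 28.4375 (exercise)
Node dd (S = 75.94): continuation = e^(−0.08)·[0.6666·60.0781 + 0.3334·98.0469] = 67.1455; exercise value = 79.0625 > continuation, so V_dd = 79.0625 (exercise)
Node u (S = 168.8): continuation = e^(−0.08)·[0.6666·0.0000 + 0.3334·28.4375] = 8.7528; exercise value = 0.0000 ≤ continuation, so V_u = 8.7528
Node d (S = 101.2): continuation = e^(−0.08)·[0.6666·28.4375 + 0.3334·79.0625] = 41.8330; exercise value = 53.7500 > continuation, so V_d = 53.7500 (exercise)
Node 0 (S = 135): continuation = e^(−0.08)·[0.6666·8.7528 + 0.3334·53.7500] = 21.9296; exercise value = 20.0000 ≤ continuation, so V_0 = 21.9296

$21.93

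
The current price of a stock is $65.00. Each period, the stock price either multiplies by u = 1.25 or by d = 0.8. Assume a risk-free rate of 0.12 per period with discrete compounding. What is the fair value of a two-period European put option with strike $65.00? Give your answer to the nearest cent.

$1.56

Risk-neutral probability p = (1 + 0.12 − 0.8)/(1.25 − 0.8) = 0.3200/0.4500 = 0.7111
Terminal stock prices: S_uu = 101.6, S_ud = 65, S_dd = 41.6
Terminal payoffs (K − S): max(-36.56, 0) = 0, max(0, 0) = 0, max(23.4, 0) = 23.4
Node u (S = 81.25): V_u = 1/1.12·[0.7111·0.0000 + 0.2889·0.0000] = 0.0000
Node d (S = 52): V_d = 1/1.12·[0.7111·0.0000 + 0.2889·23.4000] = 6.0357
Node 0 (S = 65): V_0 = 1/1.12·[0.7111·0.0000 + 0.2889·6.0357] = 1.5568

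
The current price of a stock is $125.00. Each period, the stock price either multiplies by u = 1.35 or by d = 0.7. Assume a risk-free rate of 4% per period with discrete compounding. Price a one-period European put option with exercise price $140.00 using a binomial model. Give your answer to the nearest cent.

Risk-neutral probability p = (1 + 0.04 − 0.7)/(1.35 − 0.7) = 0.3400/0.6500 = 0.5231
Terminal stock prices: S_u = 168.8, S_d = 87.5
Terminal payoffs (K − S): max(-28.75, 0) = 0, max(52.5, 0) = 52.5
Node 0 (S = 125): V_0 = 1/1.04·[0.5231·0.0000 + 0.4769·52.5000] = 24.0754

$24.08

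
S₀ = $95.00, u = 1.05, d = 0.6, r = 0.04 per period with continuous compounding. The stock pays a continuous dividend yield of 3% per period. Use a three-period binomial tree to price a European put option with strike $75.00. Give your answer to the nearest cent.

$3.17

Per-period risk-free factor R = e^0.04 = 1.0408; dividend-adjusted growth = e^(0.04−0.03) = 1.0101.
Risk-neutral probability p = (1.0101 − 0.6)/(1.05 − 0.6) = 0.4101/0.4500 = 0.9112
Terminal stock prices: S_uuu = 110, S_uud = 62.84, S_udd = 35.91, S_ddd = 20.52
Terminal payoffs (K − S): max(-34.97, 0) = 0, max(12.16, 0) = 12.16, max(39.09, 0) = 39.09, max(54.48, 0) = 54.48
Node uu (S = 104.7): V_uu = e^(−0.04)·[0.9112·0.0000 + 0.0888·12.1575] = 1.0370
Node ud (S = 59.85): V_ud = e^(−0.04)·[0.9112·12.1575 + 0.0888·39.0900] = 13.9780
Node dd (S = 34.2): V_dd = e^(−0.04)·[0.9112·39.0900 + 0.0888·54.4800] = 38.8700
Node u (S = 99.75): V_u = e^(−0.04)·[0.9112·1.0370 + 0.0888·13.9780] = 2.1002
Node d (S = 57): V_d = e^(−0.04)·[0.9112·13.9780 + 0.0888·38.8700] = 15.5531
Node 0 (S = 95): V_0 = e^(−0.04)·[0.9112·2.1002 + 0.0888·15.5531] = 3.1653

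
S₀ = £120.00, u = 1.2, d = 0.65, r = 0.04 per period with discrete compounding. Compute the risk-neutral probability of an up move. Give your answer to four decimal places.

Risk-neutral probability p = (1 + 0.04 − 0.65)/(1.2 − 0.65) = 0.3900/0.5500 = 0.7091

p = 0.7091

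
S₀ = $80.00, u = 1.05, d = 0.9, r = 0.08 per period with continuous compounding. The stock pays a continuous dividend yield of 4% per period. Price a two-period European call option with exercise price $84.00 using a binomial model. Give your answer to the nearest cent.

$3.15

Per-period risk-free factor R = e^0.08 = 1.0833; dividend-adjusted growth = e^(0.08−0.04) = 1.0408.
Risk-neutral probability p = (1.0408 − 0.9)/(1.05 − 0.9) = 0.1408/0.1500 = 0.9387
Terminal stock prices: S_uu = 88.2, S_ud = 75.6, S_dd = 64.8
Terminal payoffs (S − K): max(4.2, 0) = 4.2, max(-8.4, 0) = 0, max(-19.2, 0) = 0
Node u (S = 84): V_u = e^(−0.08)·[0.9387·4.2000 + 0.0613·0.0000] = 3.6396
Node d (S = 72): V_d = e^(−0.08)·[0.9387·0.0000 + 0.0613·0.0000] = 0.0000
Node 0 (S = 80): V_0 = e^(−0.08)·[0.9387·3.6396 + 0.0613·0.0000] = 3.1539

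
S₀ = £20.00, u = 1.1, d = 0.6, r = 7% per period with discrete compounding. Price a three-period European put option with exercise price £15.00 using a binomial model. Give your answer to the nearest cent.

£0.12

Risk-neutral probability p = (1 + 0.07 − 0.6)/(1.1 − 0.6) = 0.4700/0.5000 = 0.9400
Terminal stock prices: S_uuu = 26.62, S_uud = 14.52, S_udd = 7.92, S_ddd = 4.32
Terminal payoffs (K − S): max(-11.62, 0) = 0, max(0.48, 0) = 0.48, max(7.08, 0) = 7.08, max(10.68, 0) = 10.68
Node uu (S = 24.2): V_uu = 1/1.07·[0.9400·0.0000 + 0.0600·0.4800] = 0.0269
Node ud (S = 13.2): V_ud = 1/1.07·[0.9400·0.4800 + 0.0600·7.0800] = 0.8187
Node dd (S = 7.2): V_dd = 1/1.07·[0.9400·7.0800 + 0.0600·10.6800] = 6.8187
Node u (S = 22): V_u = 1/1.07·[0.9400·0.0269 + 0.0600·0.8187] = 0.0696
Node d (S = 12): V_d = 1/1.07·[0.9400·0.8187 + 0.0600·6.8187] = 1.1016
Node 0 (S = 20): V_0 = 1/1.07·[0.9400·0.0696 + 0.0600·1.1016] = 0.1229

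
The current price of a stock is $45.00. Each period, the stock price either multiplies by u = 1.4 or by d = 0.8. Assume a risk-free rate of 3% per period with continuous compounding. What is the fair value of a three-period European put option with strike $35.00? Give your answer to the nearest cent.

$2.55

Risk-neutral probability p = (e^0.03 − 0.8)/(1.4 − 0.8) = 0.2305/0.6000 = 0.3841
Terminal stock prices: S_uuu = 123.5, S_uud = 70.56, S_udd = 40.32, S_ddd = 23.04
Terminal payoffs (K − S): max(-88.48, 0) = 0, max(-35.56, 0) = 0, max(-5.32, 0) = 0, max(11.96, 0) = 11.96
Node uu (S = 88.2): V_uu = e^(−0.03)·[0.3841·0.0000 + 0.6159·0.0000] = 0.0000
Node ud (S = 50.4): V_ud = e^(−0.03)·[0.3841·0.0000 + 0.6159·0.0000] = 0.0000
Node dd (S = 28.8): V_dd = e^(−0.03)·[0.3841·0.0000 + 0.6159·11.9600] = 7.1486
Node u (S = 63): V_u = e^(−0.03)·[0.3841·0.0000 + 0.6159·0.0000] = 0.0000
Node d (S = 36): V_d = e^(−0.03)·[0.3841·0.0000 + 0.6159·7.1486] = 4.2727
Node 0 (S = 45): V_0 = e^(−0.03)·[0.3841·0.0000 + 0.6159·4.2727] = 2.5538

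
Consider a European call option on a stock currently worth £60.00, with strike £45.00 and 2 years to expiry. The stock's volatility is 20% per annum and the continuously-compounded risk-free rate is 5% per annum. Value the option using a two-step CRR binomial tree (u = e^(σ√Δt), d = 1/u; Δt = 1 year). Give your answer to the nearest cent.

CRR parameters: u = e^(σ√Δt) = e^(0.2·√1) = 1.2214, d = 1/u = 0.8187
Per-period rate: rΔt = 0.05·1 = 0.05, so R = e^0.05 = 1.0513
Risk-neutral probability p = (e^0.05 − 0.8187)/(1.2214 − 0.8187) = 0.2325/0.4027 = 0.5775
Terminal stock prices: S_uu = 89.51, S_ud = 60, S_dd = 40.22
Terminal payoffs (S − K): max(44.51, 0) = 44.51, max(15, 0) = 15, max(-4.781, 0) = 0
Node u (S = 73.28): V_u = e^(−0.05)·[0.5775·44.5095 + 0.4225·15.0000] = 30.4788
Node d (S = 49.12): V_d = e^(−0.05)·[0.5775·15.0000 + 0.4225·0.0000] = 8.2399
Node 0 (S = 60): V_0 = e^(−0.05)·[0.5775·30.4788 + 0.4225·8.2399] = 20.0545

£20.05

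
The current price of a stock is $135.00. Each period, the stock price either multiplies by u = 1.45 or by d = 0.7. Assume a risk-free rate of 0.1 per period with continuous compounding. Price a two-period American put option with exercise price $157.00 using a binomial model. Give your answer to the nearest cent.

Risk-neutral probability p = (e^0.1 − 0.7)/(1.45 − 0.7) = 0.4052/0.7500 = 0.5402
Terminal stock prices: S_uu = 283.8, S_ud = 137, S_dd = 66.15
Terminal payoffs (K − S): max(-126.8, 0) = 0, max(19.98, 0) = 19.98, max(90.85, 0) = 90.85
Node u (S = 195.8): continuation = e^(−0.1)·[0.5402·0.0000 + 0.4598·19.9750] = 8.3100; exercise value = 0.0000 ≤ continuation, so V_u = 8.3100
Node d (S = 94.5): continuation = e^(−0.1)·[0.5402·19.9750 + 0.4598·90.8500] = 47.5595; exercise value = 62.5000 > continuation, so V_d = 62.5000 (exercise)
Node 0 (S = 135): continuation = e^(−0.1)·[0.5402·8.3100 + 0.4598·62.5000] = 30.0633; exercise value = 22.0000 ≤ continuation, so V_0 = 30.0633

$30.06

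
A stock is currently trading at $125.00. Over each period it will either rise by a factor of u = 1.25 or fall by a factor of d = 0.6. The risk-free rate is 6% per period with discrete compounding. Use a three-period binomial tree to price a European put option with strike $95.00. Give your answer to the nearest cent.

Risk-neutral probability p = (1 + 0.06 − 0.6)/(1.25 − 0.6) = 0.4600/0.6500 = 0.7077
Terminal stock prices: S_uuu = 244.1, S_uud = 117.2, S_udd = 56.25, S_ddd = 27
Terminal payoffs (K − S): max(-149.1, 0) = 0, max(-22.19, 0) = 0, max(38.75, 0) = 38.75, max(68, 0) = 68
Node uu (S = 195.3): V_uu = 1/1.06·[0.7077·0.0000 + 0.2923·0.0000] = 0.0000
Node ud (S = 93.75): V_ud = 1/1.06·[0.7077·0.0000 + 0.2923·38.7500] = 10.6858
Node dd (S = 45): V_dd = 1/1.06·[0.7077·38.7500 + 0.2923·68.0000] = 44.6226
Node u (S = 156.2): V_u = 1/1.06·[0.7077·0.0000 + 0.2923·10.6858] = 2.9467
Node d (S = 75): V_d = 1/1.06·[0.7077·10.6858 + 0.2923·44.6226] = 19.4394
Node 0 (S = 125): V_0 = 1/1.06·[0.7077·2.9467 + 0.2923·19.4394] = 7.3280

$7.33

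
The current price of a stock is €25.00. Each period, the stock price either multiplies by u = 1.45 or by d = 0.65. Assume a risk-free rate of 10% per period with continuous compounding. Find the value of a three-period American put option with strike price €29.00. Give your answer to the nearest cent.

€6.06

Risk-neutral probability p = (e^0.1 − 0.65)/(1.45 − 0.65) = 0.4552/0.8000 = 0.5690
Terminal stock prices: S_uuu = 76.22, S_uud = 34.17, S_udd = 15.32, S_ddd = 6.866
Terminal payoffs (K − S): max(-47.22, 0) = 0, max(-5.166, 0) = 0, max(13.68, 0) = 13.68, max(22.13, 0) = 22.13
Node uu (S = 52.56): continuation = e^(−0.1)·[0.5690·0.0000 + 0.4310·0.0000] = 0.0000; exercise value = 0.0000 ≤ continuation, so V_uu = 0.0000
Node ud (S = 23.56): continuation = e^(−0.1)·[0.5690·0.0000 + 0.4310·13.6844] = 5.3372; exercise value = 5.4375 > continuation, so V_ud = 5.4375 (exercise)
Node dd (S = 10.56): continuation = e^(−0.1)·[0.5690·13.6844 + 0.4310·22.1344] = 15.6778; exercise value = 18.4375 > continuation, so V_dd = 18.4375 (exercise)
Node u (S = 36.25): continuation = e^(−0.1)·[0.5690·0.0000 + 0.4310·5.4375] = 2.1207; exercise value = 0.0000 ≤ continuation, so V_u = 2.1207
Node d (S = 16.25): continuation = e^(−0.1)·[0.5690·5.4375 + 0.4310·18.4375] = 9.9903; exercise value = 12.7500 > continuation, so V_d = 12.7500 (exercise)
Node 0 (S = 25): continuation = e^(−0.1)·[0.5690·2.1207 + 0.4310·12.7500] = 6.0645; exercise value = 4.0000 ≤ continuation, so V_0 = 6.0645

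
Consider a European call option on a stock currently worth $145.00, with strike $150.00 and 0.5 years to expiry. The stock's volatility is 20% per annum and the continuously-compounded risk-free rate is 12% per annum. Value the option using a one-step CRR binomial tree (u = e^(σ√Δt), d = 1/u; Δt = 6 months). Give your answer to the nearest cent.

CRR parameters: u = e^(σ√Δt) = e^(0.2·√0.5) = 1.1519, d = 1/u = 0.8681
Per-period rate: rΔt = 0.12·0.5 = 0.06, so R = e^0.06 = 1.0618
Risk-neutral probability p = (e^0.06 − 0.8681)/(1.1519 − 0.8681) = 0.1937/0.2838 = 0.6826
Terminal stock prices: S_u = 167, S_d = 125.9
Terminal payoffs (S − K): max(17.03, 0) = 17.03, max(-24.12, 0) = 0
Node 0 (S = 145): V_0 = e^(−0.06)·[0.6826·17.0269 + 0.3174·0.0000] = 10.9458

$10.95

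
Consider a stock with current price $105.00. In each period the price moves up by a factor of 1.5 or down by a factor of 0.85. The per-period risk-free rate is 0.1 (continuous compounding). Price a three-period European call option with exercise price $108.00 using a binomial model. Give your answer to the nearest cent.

Risk-neutral probability p = (e^0.1 − 0.85)/(1.5 − 0.85) = 0.2552/0.6500 = 0.3926
Terminal stock prices: S_uuu = 354.4, S_uud = 200.8, S_udd = 113.8, S_ddd = 64.48
Terminal payoffs (S − K): max(246.4, 0) = 246.4, max(92.81, 0) = 92.81, max(5.794, 0) = 5.794, max(-43.52, 0) = 0
Node uu (S = 236.2): V_uu = e^(−0.1)·[0.3926·246.3750 + 0.6074·92.8125] = 138.5276
Node ud (S = 133.9): V_ud = e^(−0.1)·[0.3926·92.8125 + 0.6074·5.7937] = 36.1526
Node dd (S = 75.86): V_dd = e^(−0.1)·[0.3926·5.7937 + 0.6074·0.0000] = 2.0580
Node u (S = 157.5): V_u = e^(−0.1)·[0.3926·138.5276 + 0.6074·36.1526] = 69.0771
Node d (S = 89.25): V_d = e^(−0.1)·[0.3926·36.1526 + 0.6074·2.0580] = 13.9730
Node 0 (S = 105): V_0 = e^(−0.1)·[0.3926·69.0771 + 0.6074·13.9730] = 32.2169

$32.22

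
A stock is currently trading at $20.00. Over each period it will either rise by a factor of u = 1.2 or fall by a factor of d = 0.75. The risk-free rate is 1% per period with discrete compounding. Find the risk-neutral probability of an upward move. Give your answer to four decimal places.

p = 0.5778

Risk-neutral probability p = (1 + 0.01 − 0.75)/(1.2 − 0.75) = 0.2600/0.4500 = 0.5778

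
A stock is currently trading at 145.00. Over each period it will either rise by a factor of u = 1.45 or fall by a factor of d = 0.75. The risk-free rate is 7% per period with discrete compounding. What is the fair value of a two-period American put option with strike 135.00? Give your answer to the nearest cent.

13.75

Risk-neutral probability p = (1 + 0.07 − 0.75)/(1.45 − 0.75) = 0.3200/0.7000 = 0.4571
Terminal stock prices: S_uu = 304.9, S_ud = 157.7, S_dd = 81.56
Terminal payoffs (K − S): max(-169.9, 0) = 0, max(-22.69, 0) = 0, max(53.44, 0) = 53.44
Node u (S = 210.2): continuation = 1/1.07·[0.4571·0.0000 + 0.5429·0.0000] = 0.0000; exercise value = 0.0000 ≤ continuation, so V_u = 0.0000
Node d (S = 108.8): continuation = 1/1.07·[0.4571·0.0000 + 0.5429·53.4375] = 27.1111; exercise value = 26.2500 ≤ continuation, so V_d = 27.1111
Node 0 (S = 145): continuation = 1/1.07·[0.4571·0.0000 + 0.5429·27.1111] = 13.7547; exercise value = 0.0000 ≤ continuation, so V_0 = 13.7547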